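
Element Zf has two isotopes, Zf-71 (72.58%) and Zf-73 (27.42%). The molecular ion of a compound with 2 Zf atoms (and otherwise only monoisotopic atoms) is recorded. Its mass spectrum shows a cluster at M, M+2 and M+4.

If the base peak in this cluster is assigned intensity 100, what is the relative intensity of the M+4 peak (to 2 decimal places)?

(0.7258 + 0.2742)^2 gives M 0.5268, M+2 0.3980, M+4 0.0752; the largest is M.
P(M) = C(2,0) × 0.7258^2 × 0.2742^0 = 1 × 0.52678564 × 1.0000 = 0.526786 (base)
P(M+4) = C(2,2) × 0.7258^0 × 0.2742^2 = 1 × 1.0000 × 0.07518564 = 0.075186
Relative intensity = 0.075186 / 0.526786 × 100 = 14.27

14.27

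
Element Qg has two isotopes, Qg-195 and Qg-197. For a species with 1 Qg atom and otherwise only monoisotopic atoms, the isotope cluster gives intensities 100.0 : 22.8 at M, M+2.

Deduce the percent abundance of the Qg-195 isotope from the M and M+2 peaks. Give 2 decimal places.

Write p for the Qg-195 fraction. I(M+2)/I(M) = [C(1,1)·p^0·(1−p)] / p^1 = 1·(1−p)/p = 22.8/100.0 = 0.2280
(1−p)/p = 0.2280/1 = 0.2280  ⇒  p = 1/(1 + 0.2280) = 0.8143
Qg-195: 81.43%, Qg-197: 18.57%.

81.43%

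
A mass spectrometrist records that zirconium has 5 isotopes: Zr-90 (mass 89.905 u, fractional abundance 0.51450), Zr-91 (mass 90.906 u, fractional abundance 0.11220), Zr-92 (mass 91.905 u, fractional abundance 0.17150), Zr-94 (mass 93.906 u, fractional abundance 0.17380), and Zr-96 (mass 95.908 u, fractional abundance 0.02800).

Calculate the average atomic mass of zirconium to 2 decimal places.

Average mass = Σ (abundance × isotope mass) = 0.51450 × 89.905 + 0.11220 × 90.906 + 0.17150 × 91.905 + 0.17380 × 93.906 + 0.02800 × 95.908
= 46.2561 + 10.1997 + 15.7617 + 16.3209 + 2.6854 = 91.2238 u

91.22 u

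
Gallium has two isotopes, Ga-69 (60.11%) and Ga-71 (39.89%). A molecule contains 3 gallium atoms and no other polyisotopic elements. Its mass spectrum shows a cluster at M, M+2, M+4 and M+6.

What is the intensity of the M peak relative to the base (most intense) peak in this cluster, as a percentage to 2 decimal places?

50.23%

Binomial terms of (0.6011 + 0.3989)^3: M 0.2172, M+2 0.4324, M+4 0.2869, M+6 0.0635 → M+2 is the base peak.
P(M+2) = C(3,1) × 0.6011^2 × 0.3989^1 = 3 × 0.36132121 × 0.3989 = 0.432393 (base)
P(M) = C(3,0) × 0.6011^3 × 0.3989^0 = 1 × 0.21719018 × 1.0000 = 0.217190
Relative intensity = 0.217190 / 0.432393 × 100 = 50.23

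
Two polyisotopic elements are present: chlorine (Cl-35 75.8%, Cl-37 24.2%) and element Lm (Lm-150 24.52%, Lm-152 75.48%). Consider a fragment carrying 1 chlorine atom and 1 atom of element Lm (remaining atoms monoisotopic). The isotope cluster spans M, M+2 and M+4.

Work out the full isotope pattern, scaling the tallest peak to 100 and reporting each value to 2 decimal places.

29.43 : 100.00 : 28.93

Chlorine pattern (n=1): 0.7580 : 0.2420
Element Lm pattern (n=1): 0.2452 : 0.7548
Convolve the two distributions (both contribute in 2-u steps):
  M: 0.7580×0.2452 = 0.185862
  M+2: 0.7580×0.7548 + 0.2420×0.2452 = 0.631477
  M+4: 0.2420×0.7548 = 0.182662
Scale to base peak (0.631477) = 100: 29.43 : 100.00 : 28.93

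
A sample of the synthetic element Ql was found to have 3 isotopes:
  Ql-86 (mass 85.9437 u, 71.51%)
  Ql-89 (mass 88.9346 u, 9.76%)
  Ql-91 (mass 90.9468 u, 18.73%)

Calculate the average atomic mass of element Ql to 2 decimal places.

Ar = Σ fᵢ·mᵢ = 0.7151 × 85.9437 + 0.0976 × 88.9346 + 0.1873 × 90.9468
= 61.45834 + 8.68002 + 17.03434 = 87.17270 u

87.17 u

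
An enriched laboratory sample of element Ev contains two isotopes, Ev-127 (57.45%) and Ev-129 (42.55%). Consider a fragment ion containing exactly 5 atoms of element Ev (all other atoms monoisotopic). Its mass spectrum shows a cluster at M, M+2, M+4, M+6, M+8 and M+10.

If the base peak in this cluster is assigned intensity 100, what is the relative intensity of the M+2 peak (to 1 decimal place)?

(0.5745 + 0.4255)^5 gives M 0.0626, M+2 0.2318, M+4 0.3433, M+6 0.2543, M+8 0.0942, M+10 0.0139; the largest is M+4.
P(M+4) = C(5,2) × 0.5745^3 × 0.4255^2 = 10 × 0.18961387 × 0.18105025 = 0.343296 (base)
P(M+2) = C(5,1) × 0.5745^4 × 0.4255^1 = 5 × 0.10893317 × 0.4255 = 0.231755
Relative intensity = 0.231755 / 0.343296 × 100 = 67.5

67.5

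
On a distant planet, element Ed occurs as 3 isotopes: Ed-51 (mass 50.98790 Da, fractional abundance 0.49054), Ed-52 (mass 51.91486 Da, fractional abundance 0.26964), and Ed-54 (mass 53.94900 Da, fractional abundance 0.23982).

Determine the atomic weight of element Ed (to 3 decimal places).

Ar = Σ fᵢ·mᵢ = 0.49054 × 50.98790 + 0.26964 × 51.91486 + 0.23982 × 53.94900
= 25.011604 + 13.998323 + 12.938049 = 51.947976 Da

51.948 Da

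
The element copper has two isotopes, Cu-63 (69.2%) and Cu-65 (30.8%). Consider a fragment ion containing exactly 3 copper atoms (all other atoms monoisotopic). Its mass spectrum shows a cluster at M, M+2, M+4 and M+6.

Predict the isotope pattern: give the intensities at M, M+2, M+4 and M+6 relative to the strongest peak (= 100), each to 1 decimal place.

74.9 : 100.0 : 44.5 : 6.6

Each Cu atom is independently Cu-63 (p = 0.692) or Cu-65 (q = 0.308); the cluster is the binomial expansion (p + q)^3.
P(M) = 0.692^3 = 0.331374
P(M+2) = 3 × 0.692^2 × 0.308^1 = 0.442470
P(M+4) = 3 × 0.692^1 × 0.308^2 = 0.196938
P(M+6) = 0.308^3 = 0.029218
The M+2 peak is largest (0.442470); scaling to 100 gives 74.9 : 100.0 : 44.5 : 6.6.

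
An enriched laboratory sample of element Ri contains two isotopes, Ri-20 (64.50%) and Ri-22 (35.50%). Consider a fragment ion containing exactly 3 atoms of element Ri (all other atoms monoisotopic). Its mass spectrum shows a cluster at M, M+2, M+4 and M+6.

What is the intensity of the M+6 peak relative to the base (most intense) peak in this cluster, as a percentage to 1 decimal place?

Binomial terms of (0.6450 + 0.3550)^3: M 0.2683, M+2 0.4431, M+4 0.2439, M+6 0.0447 → M+2 is the base peak.
P(M+2) = C(3,1) × 0.6450^2 × 0.3550^1 = 3 × 0.416025 × 0.3550 = 0.443067 (base)
P(M+6) = C(3,3) × 0.6450^0 × 0.3550^3 = 1 × 1.0000 × 0.04473887 = 0.044739
Relative intensity = 0.044739 / 0.443067 × 100 = 10.1

10.1%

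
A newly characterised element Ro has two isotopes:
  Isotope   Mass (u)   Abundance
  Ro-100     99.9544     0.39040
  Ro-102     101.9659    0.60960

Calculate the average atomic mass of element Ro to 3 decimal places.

101.181 u

Ar = Σ fᵢ·mᵢ = 0.39040 × 99.9544 + 0.60960 × 101.9659
= 39.02220 + 62.15841 = 101.18061 u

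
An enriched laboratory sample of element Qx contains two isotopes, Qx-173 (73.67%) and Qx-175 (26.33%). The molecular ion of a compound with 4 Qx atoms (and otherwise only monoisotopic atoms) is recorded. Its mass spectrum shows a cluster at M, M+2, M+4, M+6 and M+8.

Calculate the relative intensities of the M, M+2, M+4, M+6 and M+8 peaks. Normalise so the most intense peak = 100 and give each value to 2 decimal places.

Each Qx atom is independently Qx-173 (p = 0.7367) or Qx-175 (q = 0.2633); the cluster is the binomial expansion (p + q)^4.
P(M) = 0.7367^4 = 0.294552
P(M+2) = 4 × 0.7367^3 × 0.2633^1 = 0.421098
P(M+4) = 6 × 0.7367^2 × 0.2633^2 = 0.225753
P(M+6) = 4 × 0.7367^1 × 0.2633^3 = 0.053790
P(M+8) = 0.2633^4 = 0.004806
The M+2 peak is largest (0.421098); scaling to 100 gives 69.95 : 100.00 : 53.61 : 12.77 : 1.14.

69.95 : 100.00 : 53.61 : 12.77 : 1.14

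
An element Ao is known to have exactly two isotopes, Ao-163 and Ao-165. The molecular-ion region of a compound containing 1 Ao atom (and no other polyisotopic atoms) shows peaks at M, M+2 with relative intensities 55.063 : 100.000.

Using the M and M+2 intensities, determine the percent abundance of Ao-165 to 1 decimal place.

64.5%

If p is the fraction of Ao that is Ao-163, then I(M+2)/I(M) = [C(1,1)·p^0·(1−p)] / p^1 = 1·(1−p)/p = 100.000/55.063 = 1.8161
(1−p)/p = 1.8161/1 = 1.8161  ⇒  p = 1/(1 + 1.8161) = 0.3551
Ao-163: 35.5%, Ao-165: 64.5%.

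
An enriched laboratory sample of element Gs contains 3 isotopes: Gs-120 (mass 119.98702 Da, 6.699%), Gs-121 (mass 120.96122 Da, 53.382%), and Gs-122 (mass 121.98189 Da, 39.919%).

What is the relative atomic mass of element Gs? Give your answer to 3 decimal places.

Ar = Σ fᵢ·mᵢ = 0.06699 × 119.98702 + 0.53382 × 120.96122 + 0.39919 × 121.98189
= 8.037930 + 64.571518 + 48.693951 = 121.303399 Da

121.303 Da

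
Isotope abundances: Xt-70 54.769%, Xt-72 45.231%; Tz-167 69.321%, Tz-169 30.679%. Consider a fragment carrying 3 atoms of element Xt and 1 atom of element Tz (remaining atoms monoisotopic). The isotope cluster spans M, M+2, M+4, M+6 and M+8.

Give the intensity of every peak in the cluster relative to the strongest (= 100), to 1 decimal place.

31.8 : 92.9 : 100.0 : 46.7 : 7.9

Element Xt pattern (n=3): 0.16428747 : 0.40703061 : 0.33614639 : 0.09253554
Element Tz pattern (n=1): 0.69321 : 0.30679
Convolve the two distributions (both contribute in 2-u steps):
  M: 0.16428747×0.69321 = 0.113886
  M+2: 0.16428747×0.30679 + 0.40703061×0.69321 = 0.332559
  M+4: 0.40703061×0.30679 + 0.33614639×0.69321 = 0.357893
  M+6: 0.33614639×0.30679 + 0.09253554×0.69321 = 0.167273
  M+8: 0.09253554×0.30679 = 0.028389
Scale to base peak (0.357893) = 100: 31.8 : 92.9 : 100.0 : 46.7 : 7.9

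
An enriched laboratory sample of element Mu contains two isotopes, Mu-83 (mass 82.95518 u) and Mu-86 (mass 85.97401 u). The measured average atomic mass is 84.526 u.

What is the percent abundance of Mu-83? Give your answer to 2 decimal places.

With x = fraction of Mu-83 (so Mu-86 is 1 − x):
82.95518·x + 85.97401·(1 − x) = 84.526
(82.95518 − 85.97401)·x = 84.526 − 85.97401
x = -1.44801 / -3.01883 = 0.47966 → 47.97% Mu-83, 52.03% Mu-86.

47.97%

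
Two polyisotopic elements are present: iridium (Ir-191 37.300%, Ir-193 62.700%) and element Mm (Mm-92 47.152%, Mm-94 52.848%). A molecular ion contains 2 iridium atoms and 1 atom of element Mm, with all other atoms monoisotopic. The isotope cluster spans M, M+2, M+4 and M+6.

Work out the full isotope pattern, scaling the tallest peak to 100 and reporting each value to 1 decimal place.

15.2 : 68.0 : 100.0 : 48.0

Iridium pattern (n=2): 0.139129 : 0.467742 : 0.393129
Element Mm pattern (n=1): 0.47152 : 0.52848
Convolve the two distributions (both contribute in 2-u steps):
  M: 0.139129×0.47152 = 0.065602
  M+2: 0.139129×0.52848 + 0.467742×0.47152 = 0.294077
  M+4: 0.467742×0.52848 + 0.393129×0.47152 = 0.432560
  M+6: 0.393129×0.52848 = 0.207761
Scale to base peak (0.432560) = 100: 15.2 : 68.0 : 100.0 : 48.0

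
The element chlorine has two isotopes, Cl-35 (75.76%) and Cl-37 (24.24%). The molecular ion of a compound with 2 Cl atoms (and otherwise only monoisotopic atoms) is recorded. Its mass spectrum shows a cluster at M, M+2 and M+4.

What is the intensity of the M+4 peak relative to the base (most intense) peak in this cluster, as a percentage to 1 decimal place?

Term probabilities: M 0.5740, M+2 0.3673, M+4 0.0588. Base peak = M.
P(M) = C(2,0) × 0.7576^2 × 0.2424^0 = 1 × 0.57395776 × 1.0000 = 0.573958 (base)
P(M+4) = C(2,2) × 0.7576^0 × 0.2424^2 = 1 × 1.0000 × 0.05875776 = 0.058758
Relative intensity = 0.058758 / 0.573958 × 100 = 10.2

10.2%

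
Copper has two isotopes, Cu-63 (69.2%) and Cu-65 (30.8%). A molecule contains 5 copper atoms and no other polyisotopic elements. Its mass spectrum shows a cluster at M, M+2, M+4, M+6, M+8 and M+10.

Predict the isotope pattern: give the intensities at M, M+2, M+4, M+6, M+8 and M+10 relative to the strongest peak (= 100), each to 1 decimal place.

44.9 : 100.0 : 89.0 : 39.6 : 8.8 : 0.8

The 5 Cu atoms are independent, so intensities follow the terms of (0.692 + 0.308)^5.
P(M) = 0.692^5 = 0.158683
P(M+2) = 5 × 0.692^4 × 0.308^1 = 0.353139
P(M+4) = 10 × 0.692^3 × 0.308^2 = 0.314355
P(M+6) = 10 × 0.692^2 × 0.308^3 = 0.139915
P(M+8) = 5 × 0.692^1 × 0.308^4 = 0.031137
P(M+10) = 0.308^5 = 0.002772
The M+2 peak is largest (0.353139); scaling to 100 gives 44.9 : 100.0 : 89.0 : 39.6 : 8.8 : 0.8.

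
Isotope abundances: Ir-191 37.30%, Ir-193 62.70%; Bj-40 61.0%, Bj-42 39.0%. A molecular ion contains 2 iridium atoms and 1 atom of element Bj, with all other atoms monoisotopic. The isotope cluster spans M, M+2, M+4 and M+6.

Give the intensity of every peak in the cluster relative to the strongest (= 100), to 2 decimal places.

20.10 : 80.43 : 100.00 : 36.31

Iridium pattern (n=2): 0.139129 : 0.467742 : 0.393129
Element Bj pattern (n=1): 0.6100 : 0.3900
Convolve the two distributions (both contribute in 2-u steps):
  M: 0.139129×0.6100 = 0.084869
  M+2: 0.139129×0.3900 + 0.467742×0.6100 = 0.339583
  M+4: 0.467742×0.3900 + 0.393129×0.6100 = 0.422228
  M+6: 0.393129×0.3900 = 0.153320
Scale to base peak (0.422228) = 100: 20.10 : 80.43 : 100.00 : 36.31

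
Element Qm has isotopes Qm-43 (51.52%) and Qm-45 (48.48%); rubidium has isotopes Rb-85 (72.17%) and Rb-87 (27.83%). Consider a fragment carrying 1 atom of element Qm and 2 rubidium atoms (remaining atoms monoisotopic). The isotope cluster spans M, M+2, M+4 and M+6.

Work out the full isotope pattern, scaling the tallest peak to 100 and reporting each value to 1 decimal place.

58.4 : 100.0 : 51.1 : 8.2

Element Qm pattern (n=1): 0.5152 : 0.4848
Rubidium pattern (n=2): 0.52085089 : 0.40169822 : 0.07745089
Convolve the two distributions (both contribute in 2-u steps):
  M: 0.5152×0.52085089 = 0.268342
  M+2: 0.5152×0.40169822 + 0.4848×0.52085089 = 0.459463
  M+4: 0.5152×0.07745089 + 0.4848×0.40169822 = 0.234646
  M+6: 0.4848×0.07745089 = 0.037548
Scale to base peak (0.459463) = 100: 58.4 : 100.0 : 51.1 : 8.2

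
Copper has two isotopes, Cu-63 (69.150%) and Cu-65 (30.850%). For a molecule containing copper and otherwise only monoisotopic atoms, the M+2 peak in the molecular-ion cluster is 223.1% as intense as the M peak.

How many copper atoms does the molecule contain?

5

For n independent Cu atoms, I(M+2)/I(M) = n · (abundance Cu-65) / (abundance Cu-63) = n · 0.30850/0.69150.
n = 2.231 × 0.69150/0.30850 = 5.00 ≈ 5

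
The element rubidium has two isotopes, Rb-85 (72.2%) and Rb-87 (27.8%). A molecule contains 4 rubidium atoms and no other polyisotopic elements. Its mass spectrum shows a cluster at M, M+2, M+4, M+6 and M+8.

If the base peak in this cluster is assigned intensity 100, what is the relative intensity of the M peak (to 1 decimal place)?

Term probabilities: M 0.2717, M+2 0.4185, M+4 0.2417, M+6 0.0620, M+8 0.0060. Base peak = M+2.
P(M+2) = C(4,1) × 0.722^3 × 0.278^1 = 4 × 0.37636705 × 0.2780 = 0.418520 (base)
P(M) = C(4,0) × 0.722^4 × 0.278^0 = 1 × 0.27173701 × 1.0000 = 0.271737
Relative intensity = 0.271737 / 0.418520 × 100 = 64.9

64.9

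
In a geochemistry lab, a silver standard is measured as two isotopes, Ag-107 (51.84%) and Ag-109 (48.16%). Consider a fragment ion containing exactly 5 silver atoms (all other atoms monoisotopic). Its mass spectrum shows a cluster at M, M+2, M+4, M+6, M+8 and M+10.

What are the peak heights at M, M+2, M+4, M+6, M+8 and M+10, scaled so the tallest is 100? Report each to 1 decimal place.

The 5 Ag atoms are independent, so intensities follow the terms of (0.5184 + 0.4816)^5.
P(M) = 0.5184^5 = 0.037439
P(M+2) = 5 × 0.5184^4 × 0.4816^1 = 0.173907
P(M+4) = 10 × 0.5184^3 × 0.4816^2 = 0.323123
P(M+6) = 10 × 0.5184^2 × 0.4816^3 = 0.300185
P(M+8) = 5 × 0.5184^1 × 0.4816^4 = 0.139438
P(M+10) = 0.4816^5 = 0.025908
The M+4 peak is largest (0.323123); scaling to 100 gives 11.6 : 53.8 : 100.0 : 92.9 : 43.2 : 8.0.

11.6 : 53.8 : 100.0 : 92.9 : 43.2 : 8.0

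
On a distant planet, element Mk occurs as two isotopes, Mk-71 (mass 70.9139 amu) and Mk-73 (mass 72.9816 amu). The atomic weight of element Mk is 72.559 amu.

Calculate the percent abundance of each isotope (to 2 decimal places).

Mk-71: 20.44%, Mk-73: 79.56%

With x = fraction of Mk-71 (so Mk-73 is 1 − x):
70.9139·x + 72.9816·(1 − x) = 72.559
(70.9139 − 72.9816)·x = 72.559 − 72.9816
x = -0.4226 / -2.0677 = 0.20438 → 20.44% Mk-71, 79.56% Mk-73.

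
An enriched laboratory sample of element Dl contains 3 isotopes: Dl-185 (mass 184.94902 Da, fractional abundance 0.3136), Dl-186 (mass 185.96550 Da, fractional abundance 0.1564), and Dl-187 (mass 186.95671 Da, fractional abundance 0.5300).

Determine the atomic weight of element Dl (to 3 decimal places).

Ar = Σ fᵢ·mᵢ = 0.3136 × 184.94902 + 0.1564 × 185.96550 + 0.5300 × 186.95671
= 58.000013 + 29.085004 + 99.087056 = 186.172073 Da

186.172 Da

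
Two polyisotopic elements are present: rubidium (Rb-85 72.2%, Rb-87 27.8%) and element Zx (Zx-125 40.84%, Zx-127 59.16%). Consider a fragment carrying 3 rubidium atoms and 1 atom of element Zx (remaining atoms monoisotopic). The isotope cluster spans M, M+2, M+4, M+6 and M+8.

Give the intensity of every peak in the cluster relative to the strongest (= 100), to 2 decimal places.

38.41 : 100.00 : 81.35 : 26.94 : 3.18

Rubidium pattern (n=3): 0.37636705 : 0.43475086 : 0.16739714 : 0.02148495
Element Zx pattern (n=1): 0.4084 : 0.5916
Convolve the two distributions (both contribute in 2-u steps):
  M: 0.37636705×0.4084 = 0.153708
  M+2: 0.37636705×0.5916 + 0.43475086×0.4084 = 0.400211
  M+4: 0.43475086×0.5916 + 0.16739714×0.4084 = 0.325564
  M+6: 0.16739714×0.5916 + 0.02148495×0.4084 = 0.107807
  M+8: 0.02148495×0.5916 = 0.012710
Scale to base peak (0.400211) = 100: 38.41 : 100.00 : 81.35 : 26.94 : 3.18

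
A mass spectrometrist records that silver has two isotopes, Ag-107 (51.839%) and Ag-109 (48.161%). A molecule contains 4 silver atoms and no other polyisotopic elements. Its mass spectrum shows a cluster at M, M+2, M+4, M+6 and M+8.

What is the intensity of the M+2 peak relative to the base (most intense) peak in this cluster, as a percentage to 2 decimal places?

71.76%

Term probabilities: M 0.0722, M+2 0.2684, M+4 0.3740, M+6 0.2316, M+8 0.0538. Base peak = M+4.
P(M+4) = C(4,2) × 0.51839^2 × 0.48161^2 = 6 × 0.26872819 × 0.23194819 = 0.373986 (base)
P(M+2) = C(4,1) × 0.51839^3 × 0.48161^1 = 4 × 0.13930601 × 0.48161 = 0.268365
Relative intensity = 0.268365 / 0.373986 × 100 = 71.76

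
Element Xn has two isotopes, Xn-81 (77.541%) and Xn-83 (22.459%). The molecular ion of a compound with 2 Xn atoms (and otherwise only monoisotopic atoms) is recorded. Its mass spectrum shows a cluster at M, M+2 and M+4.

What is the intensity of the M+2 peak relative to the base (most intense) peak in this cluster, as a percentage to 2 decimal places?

(0.77541 + 0.22459)^2 gives M 0.6013, M+2 0.3483, M+4 0.0504; the largest is M.
P(M) = C(2,0) × 0.77541^2 × 0.22459^0 = 1 × 0.60126067 × 1.0000 = 0.601261 (base)
P(M+2) = C(2,1) × 0.77541^1 × 0.22459^1 = 2 × 0.77541 × 0.22459 = 0.348299
Relative intensity = 0.348299 / 0.601261 × 100 = 57.93

57.93%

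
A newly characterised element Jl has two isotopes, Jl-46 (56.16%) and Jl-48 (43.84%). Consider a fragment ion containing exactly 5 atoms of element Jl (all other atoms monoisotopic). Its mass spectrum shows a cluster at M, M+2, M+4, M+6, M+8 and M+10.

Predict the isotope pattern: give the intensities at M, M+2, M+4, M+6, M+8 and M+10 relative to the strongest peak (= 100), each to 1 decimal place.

Expanding (0.5616 + 0.4384)^5:
P(M) = 0.5616^5 = 0.055864
P(M+2) = 5 × 0.5616^4 × 0.4384^1 = 0.218046
P(M+4) = 10 × 0.5616^3 × 0.4384^2 = 0.340426
P(M+6) = 10 × 0.5616^2 × 0.4384^3 = 0.265745
P(M+8) = 5 × 0.5616^1 × 0.4384^4 = 0.103724
P(M+10) = 0.4384^5 = 0.016194
The M+4 peak is largest (0.340426); scaling to 100 gives 16.4 : 64.1 : 100.0 : 78.1 : 30.5 : 4.8.

16.4 : 64.1 : 100.0 : 78.1 : 30.5 : 4.8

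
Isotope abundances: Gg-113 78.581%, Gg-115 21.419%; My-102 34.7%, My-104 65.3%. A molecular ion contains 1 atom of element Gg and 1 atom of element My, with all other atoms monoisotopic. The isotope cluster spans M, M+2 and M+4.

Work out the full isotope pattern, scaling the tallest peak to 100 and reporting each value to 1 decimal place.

Element Gg pattern (n=1): 0.78581 : 0.21419
Element My pattern (n=1): 0.3470 : 0.6530
Convolve the two distributions (both contribute in 2-u steps):
  M: 0.78581×0.3470 = 0.272676
  M+2: 0.78581×0.6530 + 0.21419×0.3470 = 0.587458
  M+4: 0.21419×0.6530 = 0.139866
Scale to base peak (0.587458) = 100: 46.4 : 100.0 : 23.8

46.4 : 100.0 : 23.8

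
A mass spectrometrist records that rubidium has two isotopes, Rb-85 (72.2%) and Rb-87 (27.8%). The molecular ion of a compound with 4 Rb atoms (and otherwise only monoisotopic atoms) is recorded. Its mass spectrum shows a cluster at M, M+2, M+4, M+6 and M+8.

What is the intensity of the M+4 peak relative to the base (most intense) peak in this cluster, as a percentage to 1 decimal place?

57.8%

Binomial terms of (0.722 + 0.278)^4: M 0.2717, M+2 0.4185, M+4 0.2417, M+6 0.0620, M+8 0.0060 → M+2 is the base peak.
P(M+2) = C(4,1) × 0.722^3 × 0.278^1 = 4 × 0.37636705 × 0.2780 = 0.418520 (base)
P(M+4) = C(4,2) × 0.722^2 × 0.278^2 = 6 × 0.521284 × 0.077284 = 0.241721
Relative intensity = 0.241721 / 0.418520 × 100 = 57.8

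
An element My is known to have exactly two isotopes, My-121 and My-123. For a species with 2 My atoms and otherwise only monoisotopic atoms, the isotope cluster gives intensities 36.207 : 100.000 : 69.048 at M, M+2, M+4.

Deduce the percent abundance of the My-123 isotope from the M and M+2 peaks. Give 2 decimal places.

58.00%

Let p = fractional abundance of My-121. I(M+2)/I(M) = [C(2,1)·p^1·(1−p)] / p^2 = 2·(1−p)/p = 100.000/36.207 = 2.7619
(1−p)/p = 2.7619/2 = 1.3809  ⇒  p = 1/(1 + 1.3809) = 0.4200
My-121: 42.00%, My-123: 58.00%.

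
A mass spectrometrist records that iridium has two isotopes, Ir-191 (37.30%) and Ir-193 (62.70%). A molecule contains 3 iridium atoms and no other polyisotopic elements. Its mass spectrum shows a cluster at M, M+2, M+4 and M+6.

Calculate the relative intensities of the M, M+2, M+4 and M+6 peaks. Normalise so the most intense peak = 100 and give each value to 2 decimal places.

The 3 Ir atoms are independent, so intensities follow the terms of (0.3730 + 0.6270)^3.
P(M) = 0.3730^3 = 0.051895
P(M+2) = 3 × 0.3730^2 × 0.6270^1 = 0.261702
P(M+4) = 3 × 0.3730^1 × 0.6270^2 = 0.439911
P(M+6) = 0.6270^3 = 0.246492
The M+4 peak is largest (0.439911); scaling to 100 gives 11.80 : 59.49 : 100.00 : 56.03.

11.80 : 59.49 : 100.00 : 56.03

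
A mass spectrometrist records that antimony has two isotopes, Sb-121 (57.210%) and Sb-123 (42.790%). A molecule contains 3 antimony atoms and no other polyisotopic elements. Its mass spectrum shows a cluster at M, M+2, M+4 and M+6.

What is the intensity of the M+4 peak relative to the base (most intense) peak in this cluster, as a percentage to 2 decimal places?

74.79%

(0.57210 + 0.42790)^3 gives M 0.1872, M+2 0.4202, M+4 0.3143, M+6 0.0783; the largest is M+2.
P(M+2) = C(3,1) × 0.57210^2 × 0.42790^1 = 3 × 0.32729841 × 0.4279 = 0.420153 (base)
P(M+4) = C(3,2) × 0.57210^1 × 0.42790^2 = 3 × 0.5721 × 0.18309841 = 0.314252
Relative intensity = 0.314252 / 0.420153 × 100 = 74.79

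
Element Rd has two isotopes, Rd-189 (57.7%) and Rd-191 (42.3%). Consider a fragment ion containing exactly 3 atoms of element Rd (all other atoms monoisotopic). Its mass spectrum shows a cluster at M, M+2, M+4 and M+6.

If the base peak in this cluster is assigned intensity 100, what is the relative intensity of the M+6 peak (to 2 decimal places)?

17.91

Binomial terms of (0.577 + 0.423)^3: M 0.1921, M+2 0.4225, M+4 0.3097, M+6 0.0757 → M+2 is the base peak.
P(M+2) = C(3,1) × 0.577^2 × 0.423^1 = 3 × 0.332929 × 0.4230 = 0.422487 (base)
P(M+6) = C(3,3) × 0.577^0 × 0.423^3 = 1 × 1.0000 × 0.07568697 = 0.075687
Relative intensity = 0.075687 / 0.422487 × 100 = 17.91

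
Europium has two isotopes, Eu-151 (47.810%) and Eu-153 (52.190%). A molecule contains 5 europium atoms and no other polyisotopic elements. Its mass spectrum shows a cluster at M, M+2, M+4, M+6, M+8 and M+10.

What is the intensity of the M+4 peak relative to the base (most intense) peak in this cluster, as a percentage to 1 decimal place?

91.6%

Term probabilities: M 0.0250, M+2 0.1363, M+4 0.2977, M+6 0.3249, M+8 0.1774, M+10 0.0387. Base peak = M+6.
P(M+6) = C(5,3) × 0.47810^2 × 0.52190^3 = 10 × 0.22857961 × 0.14215492 = 0.324937 (base)
P(M+4) = C(5,2) × 0.47810^3 × 0.52190^2 = 10 × 0.10928391 × 0.27237961 = 0.297667
Relative intensity = 0.297667 / 0.324937 × 100 = 91.6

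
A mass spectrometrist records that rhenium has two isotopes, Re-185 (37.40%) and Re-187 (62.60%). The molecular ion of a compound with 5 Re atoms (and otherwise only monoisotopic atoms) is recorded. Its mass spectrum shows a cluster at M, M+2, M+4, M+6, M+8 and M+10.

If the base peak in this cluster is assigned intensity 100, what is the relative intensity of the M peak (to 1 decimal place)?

2.1

(0.3740 + 0.6260)^5 gives M 0.0073, M+2 0.0612, M+4 0.2050, M+6 0.3431, M+8 0.2872, M+10 0.0961; the largest is M+6.
P(M+6) = C(5,3) × 0.3740^2 × 0.6260^3 = 10 × 0.139876 × 0.24531438 = 0.343136 (base)
P(M) = C(5,0) × 0.3740^5 × 0.6260^0 = 1 × 0.00731742 × 1.0000 = 0.007317
Relative intensity = 0.007317 / 0.343136 × 100 = 2.1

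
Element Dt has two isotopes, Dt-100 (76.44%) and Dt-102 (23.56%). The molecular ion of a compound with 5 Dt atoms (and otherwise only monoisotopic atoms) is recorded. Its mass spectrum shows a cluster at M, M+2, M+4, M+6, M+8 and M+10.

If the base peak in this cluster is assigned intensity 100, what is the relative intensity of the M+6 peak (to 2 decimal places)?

Binomial terms of (0.7644 + 0.2356)^5: M 0.2610, M+2 0.4022, M+4 0.2479, M+6 0.0764, M+8 0.0118, M+10 0.0007 → M+2 is the base peak.
P(M+2) = C(5,1) × 0.7644^4 × 0.2356^1 = 5 × 0.34141509 × 0.2356 = 0.402187 (base)
P(M+6) = C(5,3) × 0.7644^2 × 0.2356^3 = 10 × 0.58430736 × 0.01307753 = 0.076413
Relative intensity = 0.076413 / 0.402187 × 100 = 19.00

19.00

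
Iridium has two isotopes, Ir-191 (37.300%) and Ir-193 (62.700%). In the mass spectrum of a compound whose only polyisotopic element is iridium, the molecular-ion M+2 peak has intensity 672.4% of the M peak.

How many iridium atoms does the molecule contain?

4

For n independent Ir atoms, I(M+2)/I(M) = n · (abundance Ir-193) / (abundance Ir-191) = n · 0.62700/0.37300.
n = 6.724 × 0.37300/0.62700 = 4.00 ≈ 4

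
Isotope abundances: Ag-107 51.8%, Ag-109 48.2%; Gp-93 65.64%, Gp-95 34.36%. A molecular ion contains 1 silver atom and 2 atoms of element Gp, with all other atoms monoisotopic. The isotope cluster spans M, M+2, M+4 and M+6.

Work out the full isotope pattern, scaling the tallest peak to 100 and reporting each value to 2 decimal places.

Silver pattern (n=1): 0.5180 : 0.4820
Element Gp pattern (n=2): 0.43086096 : 0.45107808 : 0.11806096
Convolve the two distributions (both contribute in 2-u steps):
  M: 0.5180×0.43086096 = 0.223186
  M+2: 0.5180×0.45107808 + 0.4820×0.43086096 = 0.441333
  M+4: 0.5180×0.11806096 + 0.4820×0.45107808 = 0.278575
  M+6: 0.4820×0.11806096 = 0.056905
Scale to base peak (0.441333) = 100: 50.57 : 100.00 : 63.12 : 12.89

50.57 : 100.00 : 63.12 : 12.89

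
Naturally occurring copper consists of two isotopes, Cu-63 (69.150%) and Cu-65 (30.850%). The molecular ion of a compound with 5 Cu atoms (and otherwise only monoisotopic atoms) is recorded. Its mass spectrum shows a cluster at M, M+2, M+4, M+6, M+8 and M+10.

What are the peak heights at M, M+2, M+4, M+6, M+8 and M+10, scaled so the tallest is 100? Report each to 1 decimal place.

44.8 : 100.0 : 89.2 : 39.8 : 8.9 : 0.8

Each Cu atom is independently Cu-63 (p = 0.69150) or Cu-65 (q = 0.30850); the cluster is the binomial expansion (p + q)^5.
P(M) = 0.69150^5 = 0.158111
P(M+2) = 5 × 0.69150^4 × 0.30850^1 = 0.352691
P(M+4) = 10 × 0.69150^3 × 0.30850^2 = 0.314693
P(M+6) = 10 × 0.69150^2 × 0.30850^3 = 0.140394
P(M+8) = 5 × 0.69150^1 × 0.30850^4 = 0.031317
P(M+10) = 0.30850^5 = 0.002794
The M+2 peak is largest (0.352691); scaling to 100 gives 44.8 : 100.0 : 89.2 : 39.8 : 8.9 : 0.8.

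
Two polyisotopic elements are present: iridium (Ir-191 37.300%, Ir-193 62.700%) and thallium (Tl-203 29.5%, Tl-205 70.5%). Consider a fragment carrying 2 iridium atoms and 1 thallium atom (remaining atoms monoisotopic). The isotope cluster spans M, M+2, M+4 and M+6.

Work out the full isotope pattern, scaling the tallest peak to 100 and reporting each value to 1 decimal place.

Iridium pattern (n=2): 0.139129 : 0.467742 : 0.393129
Thallium pattern (n=1): 0.2950 : 0.7050
Convolve the two distributions (both contribute in 2-u steps):
  M: 0.139129×0.2950 = 0.041043
  M+2: 0.139129×0.7050 + 0.467742×0.2950 = 0.236070
  M+4: 0.467742×0.7050 + 0.393129×0.2950 = 0.445731
  M+6: 0.393129×0.7050 = 0.277156
Scale to base peak (0.445731) = 100: 9.2 : 53.0 : 100.0 : 62.2

9.2 : 53.0 : 100.0 : 62.2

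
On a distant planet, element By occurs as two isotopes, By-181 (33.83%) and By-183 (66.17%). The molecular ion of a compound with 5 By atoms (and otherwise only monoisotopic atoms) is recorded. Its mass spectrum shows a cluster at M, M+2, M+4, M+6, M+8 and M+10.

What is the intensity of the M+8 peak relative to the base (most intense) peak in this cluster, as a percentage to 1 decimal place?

Term probabilities: M 0.0044, M+2 0.0433, M+4 0.1695, M+6 0.3316, M+8 0.3243, M+10 0.1269. Base peak = M+6.
P(M+6) = C(5,3) × 0.3383^2 × 0.6617^3 = 10 × 0.11444689 × 0.28972329 = 0.331579 (base)
P(M+8) = C(5,4) × 0.3383^1 × 0.6617^4 = 5 × 0.3383 × 0.1917099 = 0.324277
Relative intensity = 0.324277 / 0.331579 × 100 = 97.8

97.8%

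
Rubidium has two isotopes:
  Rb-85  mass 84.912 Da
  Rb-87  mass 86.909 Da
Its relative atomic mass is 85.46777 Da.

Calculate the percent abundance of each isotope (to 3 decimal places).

Rb-85: 72.170%, Rb-87: 27.830%

Writing the weighted mean with unknown fraction x of Rb-85:
84.912·x + 86.909·(1 − x) = 85.46777
(84.912 − 86.909)·x = 85.46777 − 86.909
x = -1.44123 / -1.997 = 0.72170 → 72.170% Rb-85, 27.830% Rb-87.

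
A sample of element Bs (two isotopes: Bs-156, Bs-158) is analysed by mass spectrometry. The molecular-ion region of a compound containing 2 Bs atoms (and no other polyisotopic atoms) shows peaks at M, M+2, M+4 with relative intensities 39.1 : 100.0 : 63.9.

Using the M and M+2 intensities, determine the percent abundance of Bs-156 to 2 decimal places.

43.88%

Let p = fractional abundance of Bs-156. I(M+2)/I(M) = [C(2,1)·p^1·(1−p)] / p^2 = 2·(1−p)/p = 100.0/39.1 = 2.5575
(1−p)/p = 2.5575/2 = 1.2788  ⇒  p = 1/(1 + 1.2788) = 0.4388
Bs-156: 43.88%, Bs-158: 56.12%.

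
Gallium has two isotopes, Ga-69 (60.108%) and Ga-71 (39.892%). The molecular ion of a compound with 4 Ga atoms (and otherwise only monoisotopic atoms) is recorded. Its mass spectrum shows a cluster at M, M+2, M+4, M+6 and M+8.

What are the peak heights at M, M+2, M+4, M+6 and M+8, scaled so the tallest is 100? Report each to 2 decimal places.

Expanding (0.60108 + 0.39892)^4:
P(M) = 0.60108^4 = 0.130536
P(M+2) = 4 × 0.60108^3 × 0.39892^1 = 0.346531
P(M+4) = 6 × 0.60108^2 × 0.39892^2 = 0.344975
P(M+6) = 4 × 0.60108^1 × 0.39892^3 = 0.152633
P(M+8) = 0.39892^4 = 0.025325
The M+2 peak is largest (0.346531); scaling to 100 gives 37.67 : 100.00 : 99.55 : 44.05 : 7.31.

37.67 : 100.00 : 99.55 : 44.05 : 7.31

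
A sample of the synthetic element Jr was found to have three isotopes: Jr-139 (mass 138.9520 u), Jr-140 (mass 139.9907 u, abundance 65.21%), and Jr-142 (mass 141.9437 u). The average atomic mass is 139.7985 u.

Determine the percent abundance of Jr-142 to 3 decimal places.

Let x and y be the fractions of Jr-139 and Jr-142. Then x + y = 1 − 0.6521 = 0.3479 and 138.9520x + 141.9437y = 139.7985 − 0.6521×139.9907 = 48.51056453.
Substituting: 138.9520x + 141.9437(0.3479 − x) = 48.51056453
(138.9520 − 141.9437)x = -0.8716487  ⇒  x = 0.29136, y = 0.05654
Jr-139: 29.136%, Jr-142: 5.654%.

5.654%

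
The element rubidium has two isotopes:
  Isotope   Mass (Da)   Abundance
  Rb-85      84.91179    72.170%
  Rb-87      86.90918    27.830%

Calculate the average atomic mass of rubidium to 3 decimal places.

85.468 Da

Ar = Σ fᵢ·mᵢ = 0.72170 × 84.91179 + 0.27830 × 86.90918
= 61.280839 + 24.186825 = 85.467664 Da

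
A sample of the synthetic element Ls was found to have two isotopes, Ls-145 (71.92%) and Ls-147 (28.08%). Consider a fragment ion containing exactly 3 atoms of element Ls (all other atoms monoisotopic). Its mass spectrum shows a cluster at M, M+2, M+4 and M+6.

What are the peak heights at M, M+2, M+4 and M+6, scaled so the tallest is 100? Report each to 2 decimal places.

The 3 Ls atoms are independent, so intensities follow the terms of (0.7192 + 0.2808)^3.
P(M) = 0.7192^3 = 0.372005
P(M+2) = 3 × 0.7192^2 × 0.2808^1 = 0.435730
P(M+4) = 3 × 0.7192^1 × 0.2808^2 = 0.170124
P(M+6) = 0.2808^3 = 0.022141
The M+2 peak is largest (0.435730); scaling to 100 gives 85.38 : 100.00 : 39.04 : 5.08.

85.38 : 100.00 : 39.04 : 5.08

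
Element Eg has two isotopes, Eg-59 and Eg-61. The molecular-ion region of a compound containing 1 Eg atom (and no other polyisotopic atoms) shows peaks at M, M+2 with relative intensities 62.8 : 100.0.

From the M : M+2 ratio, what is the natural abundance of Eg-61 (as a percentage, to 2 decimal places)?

61.43%

Write p for the Eg-59 fraction. I(M+2)/I(M) = [C(1,1)·p^0·(1−p)] / p^1 = 1·(1−p)/p = 100.0/62.8 = 1.5924
(1−p)/p = 1.5924/1 = 1.5924  ⇒  p = 1/(1 + 1.5924) = 0.3857
Eg-59: 38.57%, Eg-61: 61.43%.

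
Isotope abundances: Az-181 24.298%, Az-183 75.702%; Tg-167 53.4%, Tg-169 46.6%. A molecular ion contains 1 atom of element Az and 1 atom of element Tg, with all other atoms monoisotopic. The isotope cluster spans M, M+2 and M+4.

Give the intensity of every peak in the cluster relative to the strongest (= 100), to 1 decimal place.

25.1 : 100.0 : 68.2

Element Az pattern (n=1): 0.24298 : 0.75702
Element Tg pattern (n=1): 0.5340 : 0.4660
Convolve the two distributions (both contribute in 2-u steps):
  M: 0.24298×0.5340 = 0.129751
  M+2: 0.24298×0.4660 + 0.75702×0.5340 = 0.517477
  M+4: 0.75702×0.4660 = 0.352771
Scale to base peak (0.517477) = 100: 25.1 : 100.0 : 68.2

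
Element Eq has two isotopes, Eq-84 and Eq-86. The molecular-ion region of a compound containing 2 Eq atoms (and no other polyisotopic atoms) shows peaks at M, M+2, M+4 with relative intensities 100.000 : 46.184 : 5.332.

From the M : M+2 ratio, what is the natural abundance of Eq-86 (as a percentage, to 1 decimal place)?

18.8%

If p is the fraction of Eq that is Eq-84, then I(M+2)/I(M) = [C(2,1)·p^1·(1−p)] / p^2 = 2·(1−p)/p = 46.184/100.000 = 0.4618
(1−p)/p = 0.4618/2 = 0.2309  ⇒  p = 1/(1 + 0.2309) = 0.8124
Eq-84: 81.2%, Eq-86: 18.8%.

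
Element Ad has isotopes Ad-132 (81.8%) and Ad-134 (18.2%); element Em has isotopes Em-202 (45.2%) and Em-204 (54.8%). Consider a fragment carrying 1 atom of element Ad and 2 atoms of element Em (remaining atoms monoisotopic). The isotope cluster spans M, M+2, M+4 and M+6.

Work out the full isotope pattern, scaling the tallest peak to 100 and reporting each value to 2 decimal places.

37.77 : 100.00 : 75.90 : 12.35

Element Ad pattern (n=1): 0.8180 : 0.1820
Element Em pattern (n=2): 0.204304 : 0.495392 : 0.300304
Convolve the two distributions (both contribute in 2-u steps):
  M: 0.8180×0.204304 = 0.167121
  M+2: 0.8180×0.495392 + 0.1820×0.204304 = 0.442414
  M+4: 0.8180×0.300304 + 0.1820×0.495392 = 0.335810
  M+6: 0.1820×0.300304 = 0.054655
Scale to base peak (0.442414) = 100: 37.77 : 100.00 : 75.90 : 12.35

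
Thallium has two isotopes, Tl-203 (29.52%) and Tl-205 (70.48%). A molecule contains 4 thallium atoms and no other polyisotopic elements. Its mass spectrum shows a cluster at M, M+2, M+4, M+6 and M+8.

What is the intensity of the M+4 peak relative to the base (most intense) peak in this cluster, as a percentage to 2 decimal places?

Binomial terms of (0.2952 + 0.7048)^4: M 0.0076, M+2 0.0725, M+4 0.2597, M+6 0.4134, M+8 0.2468 → M+6 is the base peak.
P(M+6) = C(4,3) × 0.2952^1 × 0.7048^3 = 4 × 0.2952 × 0.35010449 = 0.413403 (base)
P(M+4) = C(4,2) × 0.2952^2 × 0.7048^2 = 6 × 0.08714304 × 0.49674304 = 0.259726
Relative intensity = 0.259726 / 0.413403 × 100 = 62.83

62.83%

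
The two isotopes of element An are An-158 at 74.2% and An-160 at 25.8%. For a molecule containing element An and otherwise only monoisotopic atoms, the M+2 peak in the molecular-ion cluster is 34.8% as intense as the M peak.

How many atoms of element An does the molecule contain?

For n independent An atoms, I(M+2)/I(M) = n · (abundance An-160) / (abundance An-158) = n · 0.258/0.742.
n = 0.348 × 0.742/0.258 = 1.00 ≈ 1

1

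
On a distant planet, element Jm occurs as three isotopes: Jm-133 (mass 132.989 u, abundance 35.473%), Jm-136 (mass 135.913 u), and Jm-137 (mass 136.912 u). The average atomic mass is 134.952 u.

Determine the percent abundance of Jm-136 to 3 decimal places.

56.896%

The remaining 64.527% is split between Jm-136 (fraction x) and Jm-137 (fraction 0.64527 − x).
Substituting: 135.913x + 136.912(0.64527 − x) = 87.77681203
(135.913 − 136.912)x = -0.56839421  ⇒  x = 0.56896, y = 0.07631
Jm-136: 56.896%, Jm-137: 7.631%.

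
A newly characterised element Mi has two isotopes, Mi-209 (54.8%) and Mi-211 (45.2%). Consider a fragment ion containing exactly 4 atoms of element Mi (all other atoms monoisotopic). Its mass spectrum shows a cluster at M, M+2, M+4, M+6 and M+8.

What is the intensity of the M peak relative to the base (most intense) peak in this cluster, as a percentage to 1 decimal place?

24.5%

Binomial terms of (0.548 + 0.452)^4: M 0.0902, M+2 0.2975, M+4 0.3681, M+6 0.2024, M+8 0.0417 → M+4 is the base peak.
P(M+4) = C(4,2) × 0.548^2 × 0.452^2 = 6 × 0.300304 × 0.204304 = 0.368120 (base)
P(M) = C(4,0) × 0.548^4 × 0.452^0 = 1 × 0.09018249 × 1.0000 = 0.090182
Relative intensity = 0.090182 / 0.368120 × 100 = 24.5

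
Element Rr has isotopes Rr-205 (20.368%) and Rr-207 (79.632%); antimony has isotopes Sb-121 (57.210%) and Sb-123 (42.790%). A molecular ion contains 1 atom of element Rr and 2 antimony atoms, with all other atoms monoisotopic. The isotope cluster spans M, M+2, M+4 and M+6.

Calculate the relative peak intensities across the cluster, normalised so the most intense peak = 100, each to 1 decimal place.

Element Rr pattern (n=1): 0.20368 : 0.79632
Antimony pattern (n=2): 0.32729841 : 0.48960318 : 0.18309841
Convolve the two distributions (both contribute in 2-u steps):
  M: 0.20368×0.32729841 = 0.066664
  M+2: 0.20368×0.48960318 + 0.79632×0.32729841 = 0.360357
  M+4: 0.20368×0.18309841 + 0.79632×0.48960318 = 0.427174
  M+6: 0.79632×0.18309841 = 0.145805
Scale to base peak (0.427174) = 100: 15.6 : 84.4 : 100.0 : 34.1

15.6 : 84.4 : 100.0 : 34.1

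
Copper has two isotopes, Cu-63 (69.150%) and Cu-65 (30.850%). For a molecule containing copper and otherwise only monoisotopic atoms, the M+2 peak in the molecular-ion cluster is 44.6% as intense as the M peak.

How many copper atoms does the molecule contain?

The M+2/M ratio from n Cu atoms is n · q/p = n · 0.30850/0.69150.
n = 0.446 × 0.69150/0.30850 = 1.00 ≈ 1

1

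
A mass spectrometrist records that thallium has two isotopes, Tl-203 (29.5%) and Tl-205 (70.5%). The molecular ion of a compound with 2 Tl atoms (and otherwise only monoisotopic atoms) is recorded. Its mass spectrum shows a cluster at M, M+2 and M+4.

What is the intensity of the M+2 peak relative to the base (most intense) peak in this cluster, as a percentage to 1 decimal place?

Binomial terms of (0.295 + 0.705)^2: M 0.0870, M+2 0.4160, M+4 0.4970 → M+4 is the base peak.
P(M+4) = C(2,2) × 0.295^0 × 0.705^2 = 1 × 1.0000 × 0.497025 = 0.497025 (base)
P(M+2) = C(2,1) × 0.295^1 × 0.705^1 = 2 × 0.2950 × 0.7050 = 0.415950
Relative intensity = 0.415950 / 0.497025 × 100 = 83.7

83.7%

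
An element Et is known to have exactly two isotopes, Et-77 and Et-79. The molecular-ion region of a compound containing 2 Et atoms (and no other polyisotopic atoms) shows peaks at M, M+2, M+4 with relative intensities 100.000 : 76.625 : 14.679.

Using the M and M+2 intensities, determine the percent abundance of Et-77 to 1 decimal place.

Write p for the Et-77 fraction. I(M+2)/I(M) = [C(2,1)·p^1·(1−p)] / p^2 = 2·(1−p)/p = 76.625/100.000 = 0.7662
(1−p)/p = 0.7662/2 = 0.3831  ⇒  p = 1/(1 + 0.3831) = 0.7230
Et-77: 72.3%, Et-79: 27.7%.

72.3%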